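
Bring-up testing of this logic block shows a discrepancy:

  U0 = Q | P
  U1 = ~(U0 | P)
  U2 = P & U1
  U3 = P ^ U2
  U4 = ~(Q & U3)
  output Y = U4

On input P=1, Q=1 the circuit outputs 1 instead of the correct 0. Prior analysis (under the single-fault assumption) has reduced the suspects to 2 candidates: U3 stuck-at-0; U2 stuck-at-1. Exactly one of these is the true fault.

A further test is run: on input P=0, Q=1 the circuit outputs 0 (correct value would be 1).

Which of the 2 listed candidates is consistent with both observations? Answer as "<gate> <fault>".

U2 stuck-at-1

Evaluate each candidate on input P=0, Q=1:
  U3 stuck-at-0: U0=1, U1=0, U2=0, U3=0 [stuck-at-0], U4=1 → 1 — eliminated
  U2 stuck-at-1: U0=1, U1=0, U2=1 [stuck-at-1], U3=1, U4=0 → 0 — matches
Only U2 stuck-at-1 reproduces the observed 0.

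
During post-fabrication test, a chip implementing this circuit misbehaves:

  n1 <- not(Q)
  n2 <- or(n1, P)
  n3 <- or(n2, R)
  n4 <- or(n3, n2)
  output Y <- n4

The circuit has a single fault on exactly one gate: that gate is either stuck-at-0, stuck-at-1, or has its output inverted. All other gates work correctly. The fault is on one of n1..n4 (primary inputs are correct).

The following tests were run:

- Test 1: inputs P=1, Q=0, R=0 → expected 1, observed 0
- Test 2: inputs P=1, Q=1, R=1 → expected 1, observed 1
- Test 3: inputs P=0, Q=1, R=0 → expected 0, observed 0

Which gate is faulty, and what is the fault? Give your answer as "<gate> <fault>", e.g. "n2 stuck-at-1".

n2 stuck-at-0

Fault-free values for test 1 (P=1, Q=0, R=0): n1=1, n2=1, n3=1, n4=1, giving Y=1. Observed 0.
Test 1: faults giving observed 0 are {n2 stuck-at-0, n2 inverted output, n4 stuck-at-0, n4 inverted output}.
Test 2 (P=1, Q=1, R=1): fault-free n1=0, n2=1, n3=1, n4=1 → 1; observed 1. Eliminates n4 stuck-at-0, n4 inverted output.
Test 3 (P=0, Q=1, R=0): fault-free n1=0, n2=0, n3=0, n4=0 → 0; observed 0. Eliminates n2 inverted output.
Only n2 stuck-at-0 is consistent with every test.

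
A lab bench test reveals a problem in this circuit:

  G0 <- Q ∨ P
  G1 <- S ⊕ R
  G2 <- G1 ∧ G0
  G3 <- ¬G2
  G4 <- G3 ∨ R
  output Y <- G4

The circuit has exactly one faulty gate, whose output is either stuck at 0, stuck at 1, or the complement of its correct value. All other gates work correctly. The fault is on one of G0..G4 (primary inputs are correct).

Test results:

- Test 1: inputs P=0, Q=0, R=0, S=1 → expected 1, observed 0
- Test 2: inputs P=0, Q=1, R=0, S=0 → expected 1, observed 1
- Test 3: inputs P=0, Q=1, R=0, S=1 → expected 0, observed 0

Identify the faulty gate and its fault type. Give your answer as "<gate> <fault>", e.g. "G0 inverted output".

Fault-free values for test 1 (P=0, Q=0, R=0, S=1): G0=0, G1=1, G2=0, G3=1, G4=1, giving Y=1. Observed 0.
Test 1: faults giving observed 0 are {G0 stuck-at-1, G0 inverted output, G2 stuck-at-1, G2 inverted output, G3 stuck-at-0, G3 inverted output, G4 stuck-at-0, G4 inverted output}.
Test 2 (P=0, Q=1, R=0, S=0): fault-free G0=1, G1=0, G2=0, G3=1, G4=1 → 1; observed 1. Eliminates G2 stuck-at-1, G2 inverted output, G3 stuck-at-0, G3 inverted output, G4 stuck-at-0, G4 inverted output.
Test 3 (P=0, Q=1, R=0, S=1): fault-free G0=1, G1=1, G2=1, G3=0, G4=0 → 0; observed 0. Eliminates G0 inverted output.
Only G0 stuck-at-1 is consistent with every test.

G0 stuck-at-1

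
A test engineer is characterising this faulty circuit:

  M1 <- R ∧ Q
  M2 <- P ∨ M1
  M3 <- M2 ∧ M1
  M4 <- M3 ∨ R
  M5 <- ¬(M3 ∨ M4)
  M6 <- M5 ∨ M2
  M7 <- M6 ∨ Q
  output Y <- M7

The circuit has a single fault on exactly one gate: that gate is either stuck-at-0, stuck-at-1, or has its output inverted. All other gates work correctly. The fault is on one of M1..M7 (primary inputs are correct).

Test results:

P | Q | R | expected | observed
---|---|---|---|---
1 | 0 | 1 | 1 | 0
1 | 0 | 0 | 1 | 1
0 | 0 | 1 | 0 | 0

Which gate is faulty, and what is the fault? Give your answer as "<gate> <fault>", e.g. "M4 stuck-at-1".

M2 stuck-at-0

Fault-free values for test 1 (P=1, Q=0, R=1): M1=0, M2=1, M3=0, M4=1, M5=0, M6=1, M7=1, giving Y=1. Observed 0.
Test 1: faults giving observed 0 are {M2 stuck-at-0, M2 inverted output, M6 stuck-at-0, M6 inverted output, M7 stuck-at-0, M7 inverted output}.
Test 2 (P=1, Q=0, R=0): fault-free M1=0, M2=1, M3=0, M4=0, M5=1, M6=1, M7=1 → 1; observed 1. Eliminates M6 stuck-at-0, M6 inverted output, M7 stuck-at-0, M7 inverted output.
Test 3 (P=0, Q=0, R=1): fault-free M1=0, M2=0, M3=0, M4=1, M5=0, M6=0, M7=0 → 0; observed 0. Eliminates M2 inverted output.
Only M2 stuck-at-0 is consistent with every test.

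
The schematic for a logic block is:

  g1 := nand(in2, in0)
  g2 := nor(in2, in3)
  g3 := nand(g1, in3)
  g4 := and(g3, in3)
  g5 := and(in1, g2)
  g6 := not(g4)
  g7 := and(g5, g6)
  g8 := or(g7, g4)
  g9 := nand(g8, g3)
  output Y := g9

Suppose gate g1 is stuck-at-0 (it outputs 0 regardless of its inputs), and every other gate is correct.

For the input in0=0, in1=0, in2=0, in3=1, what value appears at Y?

Propagate with g1 forced: g1=0 [stuck-at-0], g2=0, g3=1, g4=1, g5=0, g6=0, g7=0, g8=1, g9=0.
So Y = 0. (Without the fault it would be 1.)

0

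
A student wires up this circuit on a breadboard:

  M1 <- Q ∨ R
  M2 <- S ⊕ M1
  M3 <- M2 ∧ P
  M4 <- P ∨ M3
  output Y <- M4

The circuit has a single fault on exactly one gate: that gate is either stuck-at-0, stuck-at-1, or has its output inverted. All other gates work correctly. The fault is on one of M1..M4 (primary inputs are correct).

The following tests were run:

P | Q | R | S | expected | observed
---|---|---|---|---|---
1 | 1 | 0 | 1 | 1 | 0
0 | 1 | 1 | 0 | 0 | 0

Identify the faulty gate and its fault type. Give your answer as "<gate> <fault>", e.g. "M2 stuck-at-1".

Fault-free values for test 1 (P=1, Q=1, R=0, S=1): M1=1, M2=0, M3=0, M4=1, giving Y=1. Observed 0.
Test 1: faults giving observed 0 are {M4 stuck-at-0, M4 inverted output}.
Test 2 (P=0, Q=1, R=1, S=0): fault-free M1=1, M2=1, M3=0, M4=0 → 0; observed 0. Eliminates M4 inverted output.
Only M4 stuck-at-0 is consistent with every test.

M4 stuck-at-0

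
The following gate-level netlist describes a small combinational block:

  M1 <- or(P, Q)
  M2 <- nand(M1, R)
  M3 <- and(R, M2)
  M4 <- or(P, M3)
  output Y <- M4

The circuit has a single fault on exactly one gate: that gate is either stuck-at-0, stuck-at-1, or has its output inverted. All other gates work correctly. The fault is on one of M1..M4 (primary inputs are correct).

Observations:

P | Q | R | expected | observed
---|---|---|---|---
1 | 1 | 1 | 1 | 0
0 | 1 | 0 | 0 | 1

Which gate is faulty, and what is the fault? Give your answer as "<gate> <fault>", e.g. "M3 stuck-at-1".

Fault-free values for test 1 (P=1, Q=1, R=1): M1=1, M2=0, M3=0, M4=1, giving Y=1. Observed 0.
Test 1: faults giving observed 0 are {M4 stuck-at-0, M4 inverted output}.
Test 2 (P=0, Q=1, R=0): fault-free M1=1, M2=1, M3=0, M4=0 → 0; observed 1. Eliminates M4 stuck-at-0.
Only M4 inverted output is consistent with every test.

M4 inverted output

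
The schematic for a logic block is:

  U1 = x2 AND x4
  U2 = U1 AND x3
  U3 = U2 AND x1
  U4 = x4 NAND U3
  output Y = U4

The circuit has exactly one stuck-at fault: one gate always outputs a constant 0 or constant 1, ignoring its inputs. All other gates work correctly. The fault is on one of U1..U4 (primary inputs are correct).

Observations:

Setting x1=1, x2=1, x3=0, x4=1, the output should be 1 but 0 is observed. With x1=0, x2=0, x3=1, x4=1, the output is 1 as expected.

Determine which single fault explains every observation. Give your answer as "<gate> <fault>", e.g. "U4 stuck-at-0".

U2 stuck-at-1

Fault-free values for test 1 (x1=1, x2=1, x3=0, x4=1): U1=1, U2=0, U3=0, U4=1, giving Y=1. Observed 0.
Test 1: faults giving observed 0 are {U2 stuck-at-1, U3 stuck-at-1, U4 stuck-at-0}.
Test 2 (x1=0, x2=0, x3=1, x4=1): fault-free U1=0, U2=0, U3=0, U4=1 → 1; observed 1. Eliminates U3 stuck-at-1, U4 stuck-at-0.
Only U2 stuck-at-1 is consistent with every test.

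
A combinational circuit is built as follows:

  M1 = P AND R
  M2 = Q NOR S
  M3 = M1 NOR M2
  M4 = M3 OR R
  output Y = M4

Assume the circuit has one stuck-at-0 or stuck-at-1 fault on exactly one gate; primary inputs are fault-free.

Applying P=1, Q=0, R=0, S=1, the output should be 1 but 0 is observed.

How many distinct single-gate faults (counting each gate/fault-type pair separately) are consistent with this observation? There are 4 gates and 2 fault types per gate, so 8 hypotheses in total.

4

Fault-free: M1=0, M2=0, M3=1, M4=1 → 1. Observed 0.
  M1 stuck-at-0: output 1 ✗
  M1 stuck-at-1: output 0 ✓
  M2 stuck-at-0: output 1 ✗
  M2 stuck-at-1: output 0 ✓
  M3 stuck-at-0: output 0 ✓
  M3 stuck-at-1: output 1 ✗
  M4 stuck-at-0: output 0 ✓
  M4 stuck-at-1: output 1 ✗
Consistent faults: {M1 stuck-at-1, M2 stuck-at-1, M3 stuck-at-0, M4 stuck-at-0} — 4 in all.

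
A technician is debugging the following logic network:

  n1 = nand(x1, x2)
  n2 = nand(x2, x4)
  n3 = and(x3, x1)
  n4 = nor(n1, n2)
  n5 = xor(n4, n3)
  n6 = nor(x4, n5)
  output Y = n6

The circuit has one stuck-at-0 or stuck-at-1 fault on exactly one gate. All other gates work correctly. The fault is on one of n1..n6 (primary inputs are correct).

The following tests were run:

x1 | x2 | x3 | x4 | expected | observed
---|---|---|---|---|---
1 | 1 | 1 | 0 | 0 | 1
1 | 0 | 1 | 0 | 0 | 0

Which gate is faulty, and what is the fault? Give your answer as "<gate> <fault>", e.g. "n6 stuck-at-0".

n2 stuck-at-0

Fault-free values for test 1 (x1=1, x2=1, x3=1, x4=0): n1=0, n2=1, n3=1, n4=0, n5=1, n6=0, giving Y=0. Observed 1.
Test 1: faults giving observed 1 are {n2 stuck-at-0, n3 stuck-at-0, n4 stuck-at-1, n5 stuck-at-0, n6 stuck-at-1}.
Test 2 (x1=1, x2=0, x3=1, x4=0): fault-free n1=1, n2=1, n3=1, n4=0, n5=1, n6=0 → 0; observed 0. Eliminates n3 stuck-at-0, n4 stuck-at-1, n5 stuck-at-0, n6 stuck-at-1.
Only n2 stuck-at-0 is consistent with every test.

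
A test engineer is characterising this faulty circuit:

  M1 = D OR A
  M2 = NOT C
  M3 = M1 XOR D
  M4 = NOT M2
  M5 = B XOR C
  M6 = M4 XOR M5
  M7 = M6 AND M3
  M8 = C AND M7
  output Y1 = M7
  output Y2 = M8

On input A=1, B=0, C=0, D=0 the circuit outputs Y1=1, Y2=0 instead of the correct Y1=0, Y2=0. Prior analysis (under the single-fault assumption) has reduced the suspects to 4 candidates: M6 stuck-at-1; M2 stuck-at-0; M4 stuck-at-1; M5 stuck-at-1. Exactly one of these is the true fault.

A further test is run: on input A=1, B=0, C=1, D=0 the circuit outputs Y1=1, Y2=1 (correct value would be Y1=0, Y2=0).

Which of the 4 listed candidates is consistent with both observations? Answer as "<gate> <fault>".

Evaluate each candidate on input A=1, B=0, C=1, D=0:
  M6 stuck-at-1: M1=1, M2=0, M3=1, M4=1, M5=1, M6=1 [stuck-at-1], M7=1, M8=1 → Y1=1, Y2=1 — matches
  M2 stuck-at-0: M1=1, M2=0 [stuck-at-0], M3=1, M4=1, M5=1, M6=0, M7=0, M8=0 → Y1=0, Y2=0 — eliminated
  M4 stuck-at-1: M1=1, M2=0, M3=1, M4=1 [stuck-at-1], M5=1, M6=0, M7=0, M8=0 → Y1=0, Y2=0 — eliminated
  M5 stuck-at-1: M1=1, M2=0, M3=1, M4=1, M5=1 [stuck-at-1], M6=0, M7=0, M8=0 → Y1=0, Y2=0 — eliminated
Only M6 stuck-at-1 reproduces the observed Y1=1, Y2=1.

M6 stuck-at-1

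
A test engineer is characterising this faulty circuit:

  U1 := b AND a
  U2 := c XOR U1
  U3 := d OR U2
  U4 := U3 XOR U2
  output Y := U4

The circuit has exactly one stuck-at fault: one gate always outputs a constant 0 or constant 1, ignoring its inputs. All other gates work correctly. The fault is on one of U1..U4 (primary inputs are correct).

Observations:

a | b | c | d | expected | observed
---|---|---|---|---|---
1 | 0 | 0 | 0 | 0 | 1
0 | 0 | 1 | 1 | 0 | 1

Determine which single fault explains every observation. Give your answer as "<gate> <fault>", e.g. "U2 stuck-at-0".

Fault-free values for test 1 (a=1, b=0, c=0, d=0): U1=0, U2=0, U3=0, U4=0, giving Y=0. Observed 1.
Test 1: faults giving observed 1 are {U3 stuck-at-1, U4 stuck-at-1}.
Test 2 (a=0, b=0, c=1, d=1): fault-free U1=0, U2=1, U3=1, U4=0 → 0; observed 1. Eliminates U3 stuck-at-1.
Only U4 stuck-at-1 is consistent with every test.

U4 stuck-at-1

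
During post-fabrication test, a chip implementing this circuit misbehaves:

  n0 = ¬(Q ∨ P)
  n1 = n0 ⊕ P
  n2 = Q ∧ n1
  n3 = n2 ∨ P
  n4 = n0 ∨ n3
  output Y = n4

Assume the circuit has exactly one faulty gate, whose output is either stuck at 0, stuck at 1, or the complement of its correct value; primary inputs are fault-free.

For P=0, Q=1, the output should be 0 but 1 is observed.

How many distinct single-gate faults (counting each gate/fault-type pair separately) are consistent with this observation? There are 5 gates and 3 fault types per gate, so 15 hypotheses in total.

Fault-free: n0=0, n1=0, n2=0, n3=0, n4=0 → 0. Observed 1.
  n0: stuck-at-1, inverted output ✓; others ✗
  n1: stuck-at-1, inverted output ✓; others ✗
  n2: stuck-at-1, inverted output ✓; others ✗
  n3: stuck-at-1, inverted output ✓; others ✗
  n4: stuck-at-1, inverted output ✓; others ✗
Consistent faults: {n0 stuck-at-1, n0 inverted output, n1 stuck-at-1, n1 inverted output, n2 stuck-at-1, n2 inverted output, n3 stuck-at-1, n3 inverted output, n4 stuck-at-1, n4 inverted output} — 10 in all.

10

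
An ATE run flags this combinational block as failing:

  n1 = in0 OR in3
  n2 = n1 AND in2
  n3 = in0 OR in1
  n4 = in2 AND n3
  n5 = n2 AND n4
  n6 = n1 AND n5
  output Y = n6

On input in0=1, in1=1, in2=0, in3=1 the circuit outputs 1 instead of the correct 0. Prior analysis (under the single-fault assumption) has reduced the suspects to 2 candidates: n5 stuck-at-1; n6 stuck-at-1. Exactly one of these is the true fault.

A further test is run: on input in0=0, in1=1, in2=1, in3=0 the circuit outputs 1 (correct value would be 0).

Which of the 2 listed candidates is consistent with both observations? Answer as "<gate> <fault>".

Evaluate each candidate on input in0=0, in1=1, in2=1, in3=0:
  n5 stuck-at-1: n1=0, n2=0, n3=1, n4=1, n5=1 [stuck-at-1], n6=0 → 0 — eliminated
  n6 stuck-at-1: n1=0, n2=0, n3=1, n4=1, n5=0, n6=1 [stuck-at-1] → 1 — matches
Only n6 stuck-at-1 reproduces the observed 1.

n6 stuck-at-1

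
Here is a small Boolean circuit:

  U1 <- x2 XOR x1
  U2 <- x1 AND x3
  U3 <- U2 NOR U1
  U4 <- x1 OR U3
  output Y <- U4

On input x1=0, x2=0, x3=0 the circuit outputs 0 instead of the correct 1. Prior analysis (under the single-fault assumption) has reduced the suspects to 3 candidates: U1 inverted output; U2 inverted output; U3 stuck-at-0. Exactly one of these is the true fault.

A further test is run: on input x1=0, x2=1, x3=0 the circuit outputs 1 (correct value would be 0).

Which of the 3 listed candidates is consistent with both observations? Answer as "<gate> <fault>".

Evaluate each candidate on input x1=0, x2=1, x3=0:
  U1 inverted output: U1=0 [inverted output], U2=0, U3=1, U4=1 → 1 — matches
  U2 inverted output: U1=1, U2=1 [inverted output], U3=0, U4=0 → 0 — eliminated
  U3 stuck-at-0: U1=1, U2=0, U3=0 [stuck-at-0], U4=0 → 0 — eliminated
Only U1 inverted output reproduces the observed 1.

U1 inverted output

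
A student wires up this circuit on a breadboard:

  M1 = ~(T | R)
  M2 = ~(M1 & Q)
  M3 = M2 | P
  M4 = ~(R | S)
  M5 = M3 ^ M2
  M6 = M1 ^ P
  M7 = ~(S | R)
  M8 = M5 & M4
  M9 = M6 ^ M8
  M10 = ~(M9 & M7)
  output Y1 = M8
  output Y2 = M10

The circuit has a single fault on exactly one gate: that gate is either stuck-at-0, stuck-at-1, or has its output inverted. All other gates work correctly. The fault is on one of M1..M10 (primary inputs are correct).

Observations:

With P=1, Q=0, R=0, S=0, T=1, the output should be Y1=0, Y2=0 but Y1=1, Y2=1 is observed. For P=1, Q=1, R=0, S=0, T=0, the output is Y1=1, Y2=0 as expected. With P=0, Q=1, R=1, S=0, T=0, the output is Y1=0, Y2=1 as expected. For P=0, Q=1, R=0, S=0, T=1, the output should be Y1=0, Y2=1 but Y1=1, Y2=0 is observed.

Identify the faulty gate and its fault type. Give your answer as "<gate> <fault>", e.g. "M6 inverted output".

M5 stuck-at-1

Fault-free values for test 1 (P=1, Q=0, R=0, S=0, T=1): M1=0, M2=1, M3=1, M4=1, M5=0, M6=1, M7=1, M8=0, M9=1, M10=0, giving Y1=0, Y2=0. Observed Y1=1, Y2=1.
Test 1: faults giving observed Y1=1, Y2=1 are {M2 stuck-at-0, M2 inverted output, M3 stuck-at-0, M3 inverted output, M5 stuck-at-1, M5 inverted output, M8 stuck-at-1, M8 inverted output}.
Test 2 (P=1, Q=1, R=0, S=0, T=0): fault-free M1=1, M2=0, M3=1, M4=1, M5=1, M6=0, M7=1, M8=1, M9=1, M10=0 → Y1=1, Y2=0; observed Y1=1, Y2=0. Eliminates M2 inverted output, M3 stuck-at-0, M3 inverted output, M5 inverted output, M8 inverted output.
Test 3 (P=0, Q=1, R=1, S=0, T=0): fault-free M1=0, M2=1, M3=1, M4=0, M5=0, M6=0, M7=0, M8=0, M9=0, M10=1 → Y1=0, Y2=1; observed Y1=0, Y2=1. Eliminates M8 stuck-at-1.
Test 4 (P=0, Q=1, R=0, S=0, T=1): fault-free M1=0, M2=1, M3=1, M4=1, M5=0, M6=0, M7=1, M8=0, M9=0, M10=1 → Y1=0, Y2=1; observed Y1=1, Y2=0. Eliminates M2 stuck-at-0.
Only M5 stuck-at-1 is consistent with every test.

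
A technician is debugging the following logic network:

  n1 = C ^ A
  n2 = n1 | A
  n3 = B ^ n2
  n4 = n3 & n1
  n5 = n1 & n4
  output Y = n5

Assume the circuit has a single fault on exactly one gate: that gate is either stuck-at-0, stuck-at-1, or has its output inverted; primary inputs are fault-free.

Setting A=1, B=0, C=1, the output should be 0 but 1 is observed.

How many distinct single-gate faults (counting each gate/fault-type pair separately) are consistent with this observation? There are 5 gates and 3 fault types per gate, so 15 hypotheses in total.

4

Fault-free: n1=0, n2=1, n3=1, n4=0, n5=0 → 0. Observed 1.
  n1: stuck-at-1, inverted output ✓; others ✗
  n2: none of the 3 fault types match ✗
  n3: none of the 3 fault types match ✗
  n4: none of the 3 fault types match ✗
  n5: stuck-at-1, inverted output ✓; others ✗
Consistent faults: {n1 stuck-at-1, n1 inverted output, n5 stuck-at-1, n5 inverted output} — 4 in all.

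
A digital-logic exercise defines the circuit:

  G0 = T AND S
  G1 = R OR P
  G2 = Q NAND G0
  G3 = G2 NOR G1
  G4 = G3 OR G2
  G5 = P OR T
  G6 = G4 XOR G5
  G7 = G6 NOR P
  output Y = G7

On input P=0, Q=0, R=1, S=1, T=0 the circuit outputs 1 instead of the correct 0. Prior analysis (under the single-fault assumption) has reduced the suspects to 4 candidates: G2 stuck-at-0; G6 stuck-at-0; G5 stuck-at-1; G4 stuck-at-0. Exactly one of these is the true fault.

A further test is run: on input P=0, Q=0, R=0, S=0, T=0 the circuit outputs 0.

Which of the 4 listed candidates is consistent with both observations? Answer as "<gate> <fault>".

G2 stuck-at-0

Evaluate each candidate on input P=0, Q=0, R=0, S=0, T=0:
  G2 stuck-at-0: G0=0, G1=0, G2=0 [stuck-at-0], G3=1, G4=1, G5=0, G6=1, G7=0 → 0 — matches
  G6 stuck-at-0: G0=0, G1=0, G2=1, G3=0, G4=1, G5=0, G6=0 [stuck-at-0], G7=1 → 1 — eliminated
  G5 stuck-at-1: G0=0, G1=0, G2=1, G3=0, G4=1, G5=1 [stuck-at-1], G6=0, G7=1 → 1 — eliminated
  G4 stuck-at-0: G0=0, G1=0, G2=1, G3=0, G4=0 [stuck-at-0], G5=0, G6=0, G7=1 → 1 — eliminated
Only G2 stuck-at-0 reproduces the observed 0.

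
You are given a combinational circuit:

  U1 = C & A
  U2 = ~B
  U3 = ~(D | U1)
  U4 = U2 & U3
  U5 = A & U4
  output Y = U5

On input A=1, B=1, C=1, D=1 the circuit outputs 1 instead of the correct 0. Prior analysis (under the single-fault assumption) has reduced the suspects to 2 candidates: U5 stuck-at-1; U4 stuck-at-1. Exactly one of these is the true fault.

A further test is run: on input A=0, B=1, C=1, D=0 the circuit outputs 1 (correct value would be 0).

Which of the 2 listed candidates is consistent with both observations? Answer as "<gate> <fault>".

Evaluate each candidate on input A=0, B=1, C=1, D=0:
  U5 stuck-at-1: U1=0, U2=0, U3=1, U4=0, U5=1 [stuck-at-1] → 1 — matches
  U4 stuck-at-1: U1=0, U2=0, U3=1, U4=1 [stuck-at-1], U5=0 → 0 — eliminated
Only U5 stuck-at-1 reproduces the observed 1.

U5 stuck-at-1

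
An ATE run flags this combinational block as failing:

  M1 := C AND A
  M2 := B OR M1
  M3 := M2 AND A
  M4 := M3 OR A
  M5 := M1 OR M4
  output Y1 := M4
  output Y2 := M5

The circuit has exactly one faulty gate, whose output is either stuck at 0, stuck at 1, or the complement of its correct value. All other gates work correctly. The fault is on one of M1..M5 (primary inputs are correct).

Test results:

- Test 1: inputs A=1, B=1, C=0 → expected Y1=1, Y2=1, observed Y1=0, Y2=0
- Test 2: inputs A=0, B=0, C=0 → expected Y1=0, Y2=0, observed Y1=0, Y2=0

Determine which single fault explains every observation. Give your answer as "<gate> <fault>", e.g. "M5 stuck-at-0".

M4 stuck-at-0

Fault-free values for test 1 (A=1, B=1, C=0): M1=0, M2=1, M3=1, M4=1, M5=1, giving Y1=1, Y2=1. Observed Y1=0, Y2=0.
Test 1: faults giving observed Y1=0, Y2=0 are {M4 stuck-at-0, M4 inverted output}.
Test 2 (A=0, B=0, C=0): fault-free M1=0, M2=0, M3=0, M4=0, M5=0 → Y1=0, Y2=0; observed Y1=0, Y2=0. Eliminates M4 inverted output.
Only M4 stuck-at-0 is consistent with every test.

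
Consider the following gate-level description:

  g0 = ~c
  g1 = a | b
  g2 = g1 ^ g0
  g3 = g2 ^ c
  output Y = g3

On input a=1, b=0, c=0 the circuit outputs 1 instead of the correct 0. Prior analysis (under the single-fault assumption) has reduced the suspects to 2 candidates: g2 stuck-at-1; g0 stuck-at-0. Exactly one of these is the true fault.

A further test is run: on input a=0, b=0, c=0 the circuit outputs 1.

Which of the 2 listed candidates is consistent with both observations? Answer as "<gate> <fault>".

g2 stuck-at-1

Evaluate each candidate on input a=0, b=0, c=0:
  g2 stuck-at-1: g0=1, g1=0, g2=1 [stuck-at-1], g3=1 → 1 — matches
  g0 stuck-at-0: g0=0 [stuck-at-0], g1=0, g2=0, g3=0 → 0 — eliminated
Only g2 stuck-at-1 reproduces the observed 1.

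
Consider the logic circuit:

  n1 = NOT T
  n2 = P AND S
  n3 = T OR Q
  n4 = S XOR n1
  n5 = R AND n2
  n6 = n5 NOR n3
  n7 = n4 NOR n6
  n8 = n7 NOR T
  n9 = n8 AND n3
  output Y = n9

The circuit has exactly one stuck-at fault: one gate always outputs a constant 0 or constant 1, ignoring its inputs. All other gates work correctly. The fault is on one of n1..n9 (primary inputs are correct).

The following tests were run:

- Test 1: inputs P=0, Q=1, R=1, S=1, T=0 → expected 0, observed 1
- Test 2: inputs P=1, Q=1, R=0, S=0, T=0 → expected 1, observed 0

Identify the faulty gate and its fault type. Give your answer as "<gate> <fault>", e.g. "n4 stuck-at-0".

n1 stuck-at-0

Fault-free values for test 1 (P=0, Q=1, R=1, S=1, T=0): n1=1, n2=0, n3=1, n4=0, n5=0, n6=0, n7=1, n8=0, n9=0, giving Y=0. Observed 1.
Test 1: faults giving observed 1 are {n1 stuck-at-0, n4 stuck-at-1, n6 stuck-at-1, n7 stuck-at-0, n8 stuck-at-1, n9 stuck-at-1}.
Test 2 (P=1, Q=1, R=0, S=0, T=0): fault-free n1=1, n2=0, n3=1, n4=1, n5=0, n6=0, n7=0, n8=1, n9=1 → 1; observed 0. Eliminates n4 stuck-at-1, n6 stuck-at-1, n7 stuck-at-0, n8 stuck-at-1, n9 stuck-at-1.
Only n1 stuck-at-0 is consistent with every test.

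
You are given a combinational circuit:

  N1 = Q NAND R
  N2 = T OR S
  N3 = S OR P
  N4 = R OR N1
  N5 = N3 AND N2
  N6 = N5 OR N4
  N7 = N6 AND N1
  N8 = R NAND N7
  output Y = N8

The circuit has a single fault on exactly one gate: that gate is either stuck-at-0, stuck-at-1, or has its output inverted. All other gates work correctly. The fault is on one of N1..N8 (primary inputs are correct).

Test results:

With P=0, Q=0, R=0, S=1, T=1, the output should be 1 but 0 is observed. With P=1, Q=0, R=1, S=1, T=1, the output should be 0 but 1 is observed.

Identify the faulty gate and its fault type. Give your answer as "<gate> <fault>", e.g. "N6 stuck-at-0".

Fault-free values for test 1 (P=0, Q=0, R=0, S=1, T=1): N1=1, N2=1, N3=1, N4=1, N5=1, N6=1, N7=1, N8=1, giving Y=1. Observed 0.
Test 1: faults giving observed 0 are {N8 stuck-at-0, N8 inverted output}.
Test 2 (P=1, Q=0, R=1, S=1, T=1): fault-free N1=1, N2=1, N3=1, N4=1, N5=1, N6=1, N7=1, N8=0 → 0; observed 1. Eliminates N8 stuck-at-0.
Only N8 inverted output is consistent with every test.

N8 inverted output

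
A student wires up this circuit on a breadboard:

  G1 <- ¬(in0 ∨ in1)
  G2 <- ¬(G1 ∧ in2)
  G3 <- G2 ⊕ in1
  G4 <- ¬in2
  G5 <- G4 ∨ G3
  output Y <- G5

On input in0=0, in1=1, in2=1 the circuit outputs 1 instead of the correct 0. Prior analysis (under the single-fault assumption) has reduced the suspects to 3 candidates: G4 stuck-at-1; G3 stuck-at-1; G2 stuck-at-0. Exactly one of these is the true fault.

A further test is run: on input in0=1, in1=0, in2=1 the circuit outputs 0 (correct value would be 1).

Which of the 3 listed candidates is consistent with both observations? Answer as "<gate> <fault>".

G2 stuck-at-0

Evaluate each candidate on input in0=1, in1=0, in2=1:
  G4 stuck-at-1: G1=0, G2=1, G3=1, G4=1 [stuck-at-1], G5=1 → 1 — eliminated
  G3 stuck-at-1: G1=0, G2=1, G3=1 [stuck-at-1], G4=0, G5=1 → 1 — eliminated
  G2 stuck-at-0: G1=0, G2=0 [stuck-at-0], G3=0, G4=0, G5=0 → 0 — matches
Only G2 stuck-at-0 reproduces the observed 0.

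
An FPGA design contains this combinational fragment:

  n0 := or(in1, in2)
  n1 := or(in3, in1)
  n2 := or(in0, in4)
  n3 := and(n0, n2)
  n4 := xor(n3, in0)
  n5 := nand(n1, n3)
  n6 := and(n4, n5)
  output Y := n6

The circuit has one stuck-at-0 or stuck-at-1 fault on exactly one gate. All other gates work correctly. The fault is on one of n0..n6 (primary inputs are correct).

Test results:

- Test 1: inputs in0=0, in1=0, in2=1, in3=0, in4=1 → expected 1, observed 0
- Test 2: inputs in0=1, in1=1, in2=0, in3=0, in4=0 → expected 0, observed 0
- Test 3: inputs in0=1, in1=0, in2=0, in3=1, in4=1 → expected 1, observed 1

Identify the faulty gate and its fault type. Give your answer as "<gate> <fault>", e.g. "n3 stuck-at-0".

Fault-free values for test 1 (in0=0, in1=0, in2=1, in3=0, in4=1): n0=1, n1=0, n2=1, n3=1, n4=1, n5=1, n6=1, giving Y=1. Observed 0.
Test 1: faults giving observed 0 are {n0 stuck-at-0, n1 stuck-at-1, n2 stuck-at-0, n3 stuck-at-0, n4 stuck-at-0, n5 stuck-at-0, n6 stuck-at-0}.
Test 2 (in0=1, in1=1, in2=0, in3=0, in4=0): fault-free n0=1, n1=1, n2=1, n3=1, n4=0, n5=0, n6=0 → 0; observed 0. Eliminates n0 stuck-at-0, n2 stuck-at-0, n3 stuck-at-0.
Test 3 (in0=1, in1=0, in2=0, in3=1, in4=1): fault-free n0=0, n1=1, n2=1, n3=0, n4=1, n5=1, n6=1 → 1; observed 1. Eliminates n4 stuck-at-0, n5 stuck-at-0, n6 stuck-at-0.
Only n1 stuck-at-1 is consistent with every test.

n1 stuck-at-1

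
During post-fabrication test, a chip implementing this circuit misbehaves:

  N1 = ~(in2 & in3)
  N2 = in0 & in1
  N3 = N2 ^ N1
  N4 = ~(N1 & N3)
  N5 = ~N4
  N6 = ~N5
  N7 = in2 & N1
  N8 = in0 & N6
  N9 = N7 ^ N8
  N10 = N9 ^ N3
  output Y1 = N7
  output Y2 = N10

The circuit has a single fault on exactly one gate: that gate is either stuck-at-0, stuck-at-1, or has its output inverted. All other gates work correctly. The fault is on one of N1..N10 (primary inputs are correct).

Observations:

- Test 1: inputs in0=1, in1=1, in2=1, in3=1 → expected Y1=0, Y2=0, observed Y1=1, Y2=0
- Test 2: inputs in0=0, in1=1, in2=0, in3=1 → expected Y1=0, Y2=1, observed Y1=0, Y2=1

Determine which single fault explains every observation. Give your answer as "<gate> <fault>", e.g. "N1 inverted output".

N1 stuck-at-1

Fault-free values for test 1 (in0=1, in1=1, in2=1, in3=1): N1=0, N2=1, N3=1, N4=1, N5=0, N6=1, N7=0, N8=1, N9=1, N10=0, giving Y1=0, Y2=0. Observed Y1=1, Y2=0.
Test 1: faults giving observed Y1=1, Y2=0 are {N1 stuck-at-1, N1 inverted output}.
Test 2 (in0=0, in1=1, in2=0, in3=1): fault-free N1=1, N2=0, N3=1, N4=0, N5=1, N6=0, N7=0, N8=0, N9=0, N10=1 → Y1=0, Y2=1; observed Y1=0, Y2=1. Eliminates N1 inverted output.
Only N1 stuck-at-1 is consistent with every test.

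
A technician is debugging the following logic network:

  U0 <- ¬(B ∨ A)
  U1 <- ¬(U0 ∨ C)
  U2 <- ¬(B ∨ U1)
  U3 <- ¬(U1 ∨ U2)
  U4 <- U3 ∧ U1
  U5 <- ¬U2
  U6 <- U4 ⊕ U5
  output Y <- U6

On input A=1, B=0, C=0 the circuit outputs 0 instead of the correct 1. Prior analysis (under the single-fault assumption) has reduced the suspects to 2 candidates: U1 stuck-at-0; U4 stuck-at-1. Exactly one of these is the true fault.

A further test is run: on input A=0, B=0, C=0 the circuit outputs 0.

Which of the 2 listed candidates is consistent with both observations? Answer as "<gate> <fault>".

Evaluate each candidate on input A=0, B=0, C=0:
  U1 stuck-at-0: U0=1, U1=0 [stuck-at-0], U2=1, U3=0, U4=0, U5=0, U6=0 → 0 — matches
  U4 stuck-at-1: U0=1, U1=0, U2=1, U3=0, U4=1 [stuck-at-1], U5=0, U6=1 → 1 — eliminated
Only U1 stuck-at-0 reproduces the observed 0.

U1 stuck-at-0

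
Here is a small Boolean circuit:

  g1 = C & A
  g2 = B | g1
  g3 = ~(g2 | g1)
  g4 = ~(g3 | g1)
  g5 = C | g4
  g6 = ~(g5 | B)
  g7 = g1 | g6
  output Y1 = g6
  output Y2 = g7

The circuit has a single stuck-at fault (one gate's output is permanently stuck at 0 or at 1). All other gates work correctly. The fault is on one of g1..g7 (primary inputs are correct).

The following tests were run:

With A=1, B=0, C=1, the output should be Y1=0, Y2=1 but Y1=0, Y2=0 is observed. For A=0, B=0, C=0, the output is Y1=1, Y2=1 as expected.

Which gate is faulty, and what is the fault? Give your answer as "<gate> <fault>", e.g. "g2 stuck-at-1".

g1 stuck-at-0

Fault-free values for test 1 (A=1, B=0, C=1): g1=1, g2=1, g3=0, g4=0, g5=1, g6=0, g7=1, giving Y1=0, Y2=1. Observed Y1=0, Y2=0.
Test 1: faults giving observed Y1=0, Y2=0 are {g1 stuck-at-0, g7 stuck-at-0}.
Test 2 (A=0, B=0, C=0): fault-free g1=0, g2=0, g3=1, g4=0, g5=0, g6=1, g7=1 → Y1=1, Y2=1; observed Y1=1, Y2=1. Eliminates g7 stuck-at-0.
Only g1 stuck-at-0 is consistent with every test.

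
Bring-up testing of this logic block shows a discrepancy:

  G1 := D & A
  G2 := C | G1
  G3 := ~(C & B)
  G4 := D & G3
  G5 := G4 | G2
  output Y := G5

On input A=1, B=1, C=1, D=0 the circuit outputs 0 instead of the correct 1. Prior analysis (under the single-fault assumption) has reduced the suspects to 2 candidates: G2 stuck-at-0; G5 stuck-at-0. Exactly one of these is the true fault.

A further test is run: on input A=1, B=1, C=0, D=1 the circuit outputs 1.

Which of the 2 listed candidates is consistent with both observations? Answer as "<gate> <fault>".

G2 stuck-at-0

Evaluate each candidate on input A=1, B=1, C=0, D=1:
  G2 stuck-at-0: G1=1, G2=0 [stuck-at-0], G3=1, G4=1, G5=1 → 1 — matches
  G5 stuck-at-0: G1=1, G2=1, G3=1, G4=1, G5=0 [stuck-at-0] → 0 — eliminated
Only G2 stuck-at-0 reproduces the observed 1.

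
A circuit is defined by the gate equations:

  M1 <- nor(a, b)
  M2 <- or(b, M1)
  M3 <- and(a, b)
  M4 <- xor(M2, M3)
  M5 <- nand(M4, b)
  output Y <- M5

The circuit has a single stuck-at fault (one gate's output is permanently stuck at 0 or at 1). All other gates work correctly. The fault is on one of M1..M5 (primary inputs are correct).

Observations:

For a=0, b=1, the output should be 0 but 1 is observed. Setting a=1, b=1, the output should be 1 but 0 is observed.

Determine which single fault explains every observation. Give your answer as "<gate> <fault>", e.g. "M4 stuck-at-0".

Fault-free values for test 1 (a=0, b=1): M1=0, M2=1, M3=0, M4=1, M5=0, giving Y=0. Observed 1.
Test 1: faults giving observed 1 are {M2 stuck-at-0, M3 stuck-at-1, M4 stuck-at-0, M5 stuck-at-1}.
Test 2 (a=1, b=1): fault-free M1=0, M2=1, M3=1, M4=0, M5=1 → 1; observed 0. Eliminates M3 stuck-at-1, M4 stuck-at-0, M5 stuck-at-1.
Only M2 stuck-at-0 is consistent with every test.

M2 stuck-at-0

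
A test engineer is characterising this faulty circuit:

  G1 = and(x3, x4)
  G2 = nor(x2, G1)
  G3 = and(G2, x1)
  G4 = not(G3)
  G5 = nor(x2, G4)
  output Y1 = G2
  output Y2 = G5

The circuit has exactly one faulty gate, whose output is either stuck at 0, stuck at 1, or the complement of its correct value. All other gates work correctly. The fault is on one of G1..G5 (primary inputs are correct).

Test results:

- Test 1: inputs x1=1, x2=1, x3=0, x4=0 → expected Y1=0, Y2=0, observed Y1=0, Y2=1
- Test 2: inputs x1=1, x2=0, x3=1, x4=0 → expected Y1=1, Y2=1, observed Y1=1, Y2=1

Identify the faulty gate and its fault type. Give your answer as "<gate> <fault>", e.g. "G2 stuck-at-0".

G5 stuck-at-1

Fault-free values for test 1 (x1=1, x2=1, x3=0, x4=0): G1=0, G2=0, G3=0, G4=1, G5=0, giving Y1=0, Y2=0. Observed Y1=0, Y2=1.
Test 1: faults giving observed Y1=0, Y2=1 are {G5 stuck-at-1, G5 inverted output}.
Test 2 (x1=1, x2=0, x3=1, x4=0): fault-free G1=0, G2=1, G3=1, G4=0, G5=1 → Y1=1, Y2=1; observed Y1=1, Y2=1. Eliminates G5 inverted output.
Only G5 stuck-at-1 is consistent with every test.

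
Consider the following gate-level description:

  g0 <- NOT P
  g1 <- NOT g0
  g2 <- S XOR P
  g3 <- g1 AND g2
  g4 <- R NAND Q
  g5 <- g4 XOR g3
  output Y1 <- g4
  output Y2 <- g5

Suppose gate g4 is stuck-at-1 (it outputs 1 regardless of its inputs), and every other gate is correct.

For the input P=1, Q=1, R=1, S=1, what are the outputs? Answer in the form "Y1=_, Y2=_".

Y1=1, Y2=1

Propagate with g4 forced: g0=0, g1=1, g2=0, g3=0, g4=1 [stuck-at-1], g5=1.
So the outputs are Y1=1, Y2=1. (Without the fault they would be Y1=0, Y2=0.)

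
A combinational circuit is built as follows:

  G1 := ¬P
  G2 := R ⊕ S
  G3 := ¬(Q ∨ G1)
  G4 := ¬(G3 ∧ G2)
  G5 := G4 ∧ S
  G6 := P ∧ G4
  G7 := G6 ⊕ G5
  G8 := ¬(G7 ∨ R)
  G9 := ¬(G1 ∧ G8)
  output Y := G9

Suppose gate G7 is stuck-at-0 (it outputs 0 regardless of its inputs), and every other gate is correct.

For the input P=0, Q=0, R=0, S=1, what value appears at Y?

0

Propagate with G7 forced: G1=1, G2=1, G3=0, G4=1, G5=1, G6=0, G7=0 [stuck-at-0], G8=1, G9=0.
So Y = 0. (Without the fault it would be 1.)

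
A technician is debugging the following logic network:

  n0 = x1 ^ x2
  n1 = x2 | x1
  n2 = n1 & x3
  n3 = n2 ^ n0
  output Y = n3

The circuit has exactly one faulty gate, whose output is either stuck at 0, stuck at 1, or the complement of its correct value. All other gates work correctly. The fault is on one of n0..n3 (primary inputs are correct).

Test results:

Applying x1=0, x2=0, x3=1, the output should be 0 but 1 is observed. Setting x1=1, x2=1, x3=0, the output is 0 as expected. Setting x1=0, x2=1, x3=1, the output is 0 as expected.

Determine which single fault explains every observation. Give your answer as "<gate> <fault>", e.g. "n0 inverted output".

Fault-free values for test 1 (x1=0, x2=0, x3=1): n0=0, n1=0, n2=0, n3=0, giving Y=0. Observed 1.
Test 1: faults giving observed 1 are {n0 stuck-at-1, n0 inverted output, n1 stuck-at-1, n1 inverted output, n2 stuck-at-1, n2 inverted output, n3 stuck-at-1, n3 inverted output}.
Test 2 (x1=1, x2=1, x3=0): fault-free n0=0, n1=1, n2=0, n3=0 → 0; observed 0. Eliminates n0 stuck-at-1, n0 inverted output, n2 stuck-at-1, n2 inverted output, n3 stuck-at-1, n3 inverted output.
Test 3 (x1=0, x2=1, x3=1): fault-free n0=1, n1=1, n2=1, n3=0 → 0; observed 0. Eliminates n1 inverted output.
Only n1 stuck-at-1 is consistent with every test.

n1 stuck-at-1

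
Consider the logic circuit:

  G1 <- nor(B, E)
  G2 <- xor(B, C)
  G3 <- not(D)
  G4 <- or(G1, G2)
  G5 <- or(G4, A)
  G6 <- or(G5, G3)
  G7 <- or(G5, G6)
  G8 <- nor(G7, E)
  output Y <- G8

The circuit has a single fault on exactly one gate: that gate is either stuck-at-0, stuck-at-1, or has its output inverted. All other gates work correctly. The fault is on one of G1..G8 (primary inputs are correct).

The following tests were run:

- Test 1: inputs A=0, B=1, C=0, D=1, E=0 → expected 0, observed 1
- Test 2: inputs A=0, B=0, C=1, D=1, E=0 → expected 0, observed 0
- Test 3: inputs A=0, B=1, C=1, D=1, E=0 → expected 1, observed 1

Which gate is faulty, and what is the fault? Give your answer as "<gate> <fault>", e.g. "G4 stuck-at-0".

Fault-free values for test 1 (A=0, B=1, C=0, D=1, E=0): G1=0, G2=1, G3=0, G4=1, G5=1, G6=1, G7=1, G8=0, giving Y=0. Observed 1.
Test 1: faults giving observed 1 are {G2 stuck-at-0, G2 inverted output, G4 stuck-at-0, G4 inverted output, G5 stuck-at-0, G5 inverted output, G7 stuck-at-0, G7 inverted output, G8 stuck-at-1, G8 inverted output}.
Test 2 (A=0, B=0, C=1, D=1, E=0): fault-free G1=1, G2=1, G3=0, G4=1, G5=1, G6=1, G7=1, G8=0 → 0; observed 0. Eliminates G4 stuck-at-0, G4 inverted output, G5 stuck-at-0, G5 inverted output, G7 stuck-at-0, G7 inverted output, G8 stuck-at-1, G8 inverted output.
Test 3 (A=0, B=1, C=1, D=1, E=0): fault-free G1=0, G2=0, G3=0, G4=0, G5=0, G6=0, G7=0, G8=1 → 1; observed 1. Eliminates G2 inverted output.
Only G2 stuck-at-0 is consistent with every test.

G2 stuck-at-0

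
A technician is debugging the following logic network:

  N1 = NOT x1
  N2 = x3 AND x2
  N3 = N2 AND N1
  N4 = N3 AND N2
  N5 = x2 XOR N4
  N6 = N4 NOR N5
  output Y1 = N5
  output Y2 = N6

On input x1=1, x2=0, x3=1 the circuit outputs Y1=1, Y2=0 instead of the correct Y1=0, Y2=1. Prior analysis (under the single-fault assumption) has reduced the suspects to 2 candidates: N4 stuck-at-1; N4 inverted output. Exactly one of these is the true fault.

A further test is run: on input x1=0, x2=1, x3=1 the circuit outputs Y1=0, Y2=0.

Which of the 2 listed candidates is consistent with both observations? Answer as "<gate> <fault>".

Evaluate each candidate on input x1=0, x2=1, x3=1:
  N4 stuck-at-1: N1=1, N2=1, N3=1, N4=1 [stuck-at-1], N5=0, N6=0 → Y1=0, Y2=0 — matches
  N4 inverted output: N1=1, N2=1, N3=1, N4=0 [inverted output], N5=1, N6=0 → Y1=1, Y2=0 — eliminated
Only N4 stuck-at-1 reproduces the observed Y1=0, Y2=0.

N4 stuck-at-1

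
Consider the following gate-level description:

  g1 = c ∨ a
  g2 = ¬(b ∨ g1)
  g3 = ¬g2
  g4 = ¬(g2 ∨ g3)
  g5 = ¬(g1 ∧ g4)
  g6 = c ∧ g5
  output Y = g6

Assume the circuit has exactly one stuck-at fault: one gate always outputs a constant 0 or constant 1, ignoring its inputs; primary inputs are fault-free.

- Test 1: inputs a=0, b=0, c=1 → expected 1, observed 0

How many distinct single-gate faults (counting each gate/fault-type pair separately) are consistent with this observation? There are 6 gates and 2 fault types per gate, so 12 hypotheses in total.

4

Fault-free: g1=1, g2=0, g3=1, g4=0, g5=1, g6=1 → 1. Observed 0.
  g1 stuck-at-0: output 1 ✗
  g1 stuck-at-1: output 1 ✗
  g2 stuck-at-0: output 1 ✗
  g2 stuck-at-1: output 1 ✗
  g3 stuck-at-0: output 0 ✓
  g3 stuck-at-1: output 1 ✗
  g4 stuck-at-0: output 1 ✗
  g4 stuck-at-1: output 0 ✓
  g5 stuck-at-0: output 0 ✓
  g5 stuck-at-1: output 1 ✗
  g6 stuck-at-0: output 0 ✓
  g6 stuck-at-1: output 1 ✗
Consistent faults: {g3 stuck-at-0, g4 stuck-at-1, g5 stuck-at-0, g6 stuck-at-0} — 4 in all.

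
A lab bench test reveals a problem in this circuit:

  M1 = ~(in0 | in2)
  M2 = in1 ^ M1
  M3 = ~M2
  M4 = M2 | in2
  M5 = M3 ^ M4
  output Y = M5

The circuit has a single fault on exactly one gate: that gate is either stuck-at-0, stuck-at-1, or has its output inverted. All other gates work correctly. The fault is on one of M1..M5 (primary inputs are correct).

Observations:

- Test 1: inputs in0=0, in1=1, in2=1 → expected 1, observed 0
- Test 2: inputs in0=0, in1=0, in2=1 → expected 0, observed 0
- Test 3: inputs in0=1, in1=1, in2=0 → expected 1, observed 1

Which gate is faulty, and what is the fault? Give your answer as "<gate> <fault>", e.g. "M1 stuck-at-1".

Fault-free values for test 1 (in0=0, in1=1, in2=1): M1=0, M2=1, M3=0, M4=1, M5=1, giving Y=1. Observed 0.
Test 1: faults giving observed 0 are {M1 stuck-at-1, M1 inverted output, M2 stuck-at-0, M2 inverted output, M3 stuck-at-1, M3 inverted output, M4 stuck-at-0, M4 inverted output, M5 stuck-at-0, M5 inverted output}.
Test 2 (in0=0, in1=0, in2=1): fault-free M1=0, M2=0, M3=1, M4=1, M5=0 → 0; observed 0. Eliminates M1 stuck-at-1, M1 inverted output, M2 inverted output, M3 inverted output, M4 stuck-at-0, M4 inverted output, M5 inverted output.
Test 3 (in0=1, in1=1, in2=0): fault-free M1=0, M2=1, M3=0, M4=1, M5=1 → 1; observed 1. Eliminates M3 stuck-at-1, M5 stuck-at-0.
Only M2 stuck-at-0 is consistent with every test.

M2 stuck-at-0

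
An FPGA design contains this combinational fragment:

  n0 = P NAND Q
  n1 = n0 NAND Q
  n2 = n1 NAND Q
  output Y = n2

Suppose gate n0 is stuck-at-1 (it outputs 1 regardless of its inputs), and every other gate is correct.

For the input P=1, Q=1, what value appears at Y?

Propagate with n0 forced: n0=1 [stuck-at-1], n1=0, n2=1.
So Y = 1. (Without the fault it would be 0.)

1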